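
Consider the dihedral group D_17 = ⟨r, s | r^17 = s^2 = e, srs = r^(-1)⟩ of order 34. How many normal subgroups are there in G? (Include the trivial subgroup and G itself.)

G has 20 subgroups. Checking conjugation-invariance by order — order 1: 1/1 normal; order 2: 0/17 normal; order 17: 1/1 normal; order 34: 1/1 normal.
Total normal subgroups: 3.

3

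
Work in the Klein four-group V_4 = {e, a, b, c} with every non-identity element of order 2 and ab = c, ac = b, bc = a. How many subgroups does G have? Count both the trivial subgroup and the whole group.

|G| = 4, so by Lagrange every subgroup order divides 4. Divisors: 1, 2, 4.
Subgroups by order — order 1: 1; order 2: 3; order 4: 1.
Total: 1 + 3 + 1 = 5.

5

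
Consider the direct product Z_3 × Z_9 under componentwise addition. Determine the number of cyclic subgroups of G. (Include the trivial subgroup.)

Each element a generates a cyclic subgroup ⟨a⟩; distinct elements may generate the same one (a cyclic group of order d has φ(d) generators).
Cyclic subgroups by order — order 1: 1; order 3: 4; order 9: 3.
Total: 8.

8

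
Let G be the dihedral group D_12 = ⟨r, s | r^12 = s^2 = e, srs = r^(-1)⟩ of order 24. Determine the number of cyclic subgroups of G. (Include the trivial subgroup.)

18

Group the elements of G by the cyclic subgroup they generate; each cyclic subgroup of order d accounts for φ(d) elements.
Cyclic subgroups by order — order 1: 1; order 2: 13; order 3: 1; order 4: 1; order 6: 1; order 12: 1.
Total: 18.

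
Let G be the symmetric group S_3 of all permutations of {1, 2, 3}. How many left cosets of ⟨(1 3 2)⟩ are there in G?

2

|⟨(1 3 2)⟩| = 3 and |G| = 6.
By Lagrange, [G : H] = |G|/|H| = 6/3 = 2.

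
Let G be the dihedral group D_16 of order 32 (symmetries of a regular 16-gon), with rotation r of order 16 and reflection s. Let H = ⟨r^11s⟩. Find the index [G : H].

16

|⟨r^11s⟩| = 2 and |G| = 32.
By Lagrange, [G : H] = |G|/|H| = 32/2 = 16.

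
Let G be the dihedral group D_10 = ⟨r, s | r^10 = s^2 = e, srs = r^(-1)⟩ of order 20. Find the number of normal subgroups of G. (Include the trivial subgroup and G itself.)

G has 22 subgroups. Checking conjugation-invariance by order — order 1: 1/1 normal; order 2: 1/11 normal; order 4: 0/5 normal; order 5: 1/1 normal; order 10: 3/3 normal; order 20: 1/1 normal.
Total normal subgroups: 7.

7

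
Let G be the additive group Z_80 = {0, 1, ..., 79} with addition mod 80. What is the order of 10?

8

In Z_80, the order of an element a is n/gcd(a, n).
gcd(10, 80) = 10, so |⟨10⟩| = 80/10 = 8.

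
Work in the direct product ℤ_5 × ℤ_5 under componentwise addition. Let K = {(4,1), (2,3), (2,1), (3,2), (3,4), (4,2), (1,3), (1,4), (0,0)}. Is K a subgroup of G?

|K| = 9 does not divide |G| = 25, so by Lagrange K is not a subgroup.

No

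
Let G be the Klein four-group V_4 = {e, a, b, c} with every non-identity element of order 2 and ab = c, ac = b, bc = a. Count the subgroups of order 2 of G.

3

|G| = 4 and 2 | 4, so subgroups of order 2 are possible by Lagrange.
The subgroups of order 2 are: {e, a}; {e, b}; {e, c}.
So G has 3 subgroups of order 2.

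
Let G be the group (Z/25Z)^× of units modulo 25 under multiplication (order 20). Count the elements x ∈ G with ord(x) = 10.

The elements of order 10 are: 4, 9, 14, 19.
That's 4.

4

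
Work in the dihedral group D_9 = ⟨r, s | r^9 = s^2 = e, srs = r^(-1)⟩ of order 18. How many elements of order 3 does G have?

The elements of order 3 are: r^3, r^6.
That's 2.

2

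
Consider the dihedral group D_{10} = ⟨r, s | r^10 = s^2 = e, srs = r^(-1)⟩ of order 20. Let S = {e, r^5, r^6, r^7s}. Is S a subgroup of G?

No

r^6 ∈ S but its inverse r^4 ∉ S, so S is not a subgroup.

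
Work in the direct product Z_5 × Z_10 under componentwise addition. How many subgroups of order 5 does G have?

6

|G| = 50 and 5 | 50, so subgroups of order 5 are possible by Lagrange.
The subgroups of order 5 are: {(0,0), (0,2), (0,4), (0,6), (0,8)}; {(0,0), (1,0), (2,0), (3,0), (4,0)}; {(0,0), (1,2), (2,4), (3,6), (4,8)}; {(0,0), (1,4), (2,8), (3,2), (4,6)}; … (6 in all).
So G has 6 subgroups of order 5.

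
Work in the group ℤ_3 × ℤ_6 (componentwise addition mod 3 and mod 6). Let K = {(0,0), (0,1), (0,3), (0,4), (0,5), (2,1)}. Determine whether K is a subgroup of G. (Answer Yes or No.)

No

(0,4) ∈ K but its inverse (0,2) ∉ K, so K is not a subgroup.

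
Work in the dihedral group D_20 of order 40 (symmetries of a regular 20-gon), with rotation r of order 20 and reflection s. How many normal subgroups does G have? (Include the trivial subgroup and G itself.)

9

G has 48 subgroups. Checking conjugation-invariance by order — order 1: 1/1 normal; order 2: 1/21 normal; order 4: 1/11 normal; order 5: 1/1 normal; order 8: 0/5 normal; order 10: 1/5 normal; order 20: 3/3 normal; order 40: 1/1 normal.
Total normal subgroups: 9.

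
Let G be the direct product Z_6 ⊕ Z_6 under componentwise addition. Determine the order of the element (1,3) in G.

6

The order of (1,3) in Z_6 × Z_6 is lcm(ord(1) in Z_6, ord(3) in Z_6).
ord(1) = 6 and ord(3) = 2, so |⟨(1,3)⟩| = lcm(6, 2) = 6.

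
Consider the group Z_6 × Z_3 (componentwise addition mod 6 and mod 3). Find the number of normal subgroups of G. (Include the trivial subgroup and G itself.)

G is abelian, so every subgroup is normal.
G has 12 subgroups in total, hence 12 normal subgroups.

12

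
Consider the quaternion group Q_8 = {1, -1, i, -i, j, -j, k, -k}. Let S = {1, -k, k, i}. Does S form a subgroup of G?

No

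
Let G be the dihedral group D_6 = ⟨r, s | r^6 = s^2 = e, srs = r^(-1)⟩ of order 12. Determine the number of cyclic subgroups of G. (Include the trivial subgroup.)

Group the elements of G by the cyclic subgroup they generate; each cyclic subgroup of order d accounts for φ(d) elements.
Cyclic subgroups by order — order 1: 1; order 2: 7; order 3: 1; order 6: 1.
Total: 10.

10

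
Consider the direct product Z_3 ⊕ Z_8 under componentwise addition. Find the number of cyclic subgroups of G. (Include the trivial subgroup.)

8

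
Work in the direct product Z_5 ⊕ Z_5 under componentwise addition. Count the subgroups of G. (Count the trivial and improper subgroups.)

8

|G| = 25, so by Lagrange every subgroup order divides 25. Divisors: 1, 5, 25.
Subgroups by order — order 1: 1; order 5: 6; order 25: 1.
Total: 1 + 6 + 1 = 8.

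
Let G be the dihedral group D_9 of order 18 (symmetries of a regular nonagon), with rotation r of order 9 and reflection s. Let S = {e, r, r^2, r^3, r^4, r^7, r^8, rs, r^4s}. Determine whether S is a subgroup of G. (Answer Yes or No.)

No

r^4 ∈ S but its inverse r^5 ∉ S, so S is not a subgroup.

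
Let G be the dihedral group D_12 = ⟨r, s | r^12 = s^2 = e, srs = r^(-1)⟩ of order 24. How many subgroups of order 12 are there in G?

3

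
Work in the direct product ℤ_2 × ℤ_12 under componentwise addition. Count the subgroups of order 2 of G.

3

|G| = 24 and 2 | 24, so subgroups of order 2 are possible by Lagrange.
The subgroups of order 2 are: {(0,0), (0,6)}; {(0,0), (1,0)}; {(0,0), (1,6)}.
So G has 3 subgroups of order 2.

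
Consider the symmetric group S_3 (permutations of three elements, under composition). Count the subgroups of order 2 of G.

3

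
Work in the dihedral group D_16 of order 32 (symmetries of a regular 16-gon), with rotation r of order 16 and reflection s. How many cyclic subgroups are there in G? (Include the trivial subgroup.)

A cyclic subgroup of order d is generated by each of its φ(d) elements of order d, so the cyclic subgroups of order d number (#elements of order d)/φ(d).
Cyclic subgroups by order — order 1: 1; order 2: 17; order 4: 1; order 8: 1; order 16: 1.
Total: 21.

21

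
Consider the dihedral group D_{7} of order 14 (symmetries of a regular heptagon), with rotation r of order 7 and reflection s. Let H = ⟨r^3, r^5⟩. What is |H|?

|⟨r^3⟩| = 7 and |⟨r^5⟩| = 7, so |H| is a multiple of lcm(7, 7) = 7 and divides |G| = 14.
Closing under the operation: H = {e, r, r^2, r^3, r^4, r^5, r^6}, so |H| = 7.

7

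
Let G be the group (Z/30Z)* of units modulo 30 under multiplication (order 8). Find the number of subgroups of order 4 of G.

3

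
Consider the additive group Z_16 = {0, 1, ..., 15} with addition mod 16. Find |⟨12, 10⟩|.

|⟨12⟩| = 4 and |⟨10⟩| = 8, so |H| is a multiple of lcm(4, 8) = 8 and divides |G| = 16.
Closing under the operation: H = {0, 2, 4, 6, 8, 10, 12, 14}, so |H| = 8.

8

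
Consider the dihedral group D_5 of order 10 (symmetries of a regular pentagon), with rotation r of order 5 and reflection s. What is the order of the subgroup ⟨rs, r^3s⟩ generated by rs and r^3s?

10

|⟨rs⟩| = 2 and |⟨r^3s⟩| = 2, so |H| is a multiple of lcm(2, 2) = 2 and divides |G| = 10.
Closing {rs, r^3s} under the group operation gives all of G, so |H| = 10.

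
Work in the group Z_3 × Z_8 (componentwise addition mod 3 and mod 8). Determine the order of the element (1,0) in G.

The order of (1,0) in Z_3 × Z_8 is lcm(ord(1) in Z_3, ord(0) in Z_8).
ord(1) = 3 and ord(0) = 1, so |⟨(1,0)⟩| = lcm(3, 1) = 3.

3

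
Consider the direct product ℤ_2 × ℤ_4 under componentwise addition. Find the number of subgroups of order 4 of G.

3

|G| = 8 and 4 | 8, so subgroups of order 4 are possible by Lagrange.
The subgroups of order 4 are: {(0,0), (0,1), (0,2), (0,3)}; {(0,0), (0,2), (1,0), (1,2)}; {(0,0), (0,2), (1,1), (1,3)}.
So G has 3 subgroups of order 4.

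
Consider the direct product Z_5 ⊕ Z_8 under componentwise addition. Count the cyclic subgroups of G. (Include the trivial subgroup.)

8

A cyclic subgroup of order d is generated by each of its φ(d) elements of order d, so the cyclic subgroups of order d number (#elements of order d)/φ(d).
Cyclic subgroups by order — order 1: 1; order 2: 1; order 4: 1; order 5: 1; order 8: 1; order 10: 1; order 20: 1; order 40: 1.
Total: 8.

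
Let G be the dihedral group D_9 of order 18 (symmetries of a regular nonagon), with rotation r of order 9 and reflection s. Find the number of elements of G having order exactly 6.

No element of G has order 6 (even though 6 | 18).

0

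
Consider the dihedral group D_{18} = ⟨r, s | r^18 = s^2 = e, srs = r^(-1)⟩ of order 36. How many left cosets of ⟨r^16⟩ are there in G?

4

|⟨r^16⟩| = 9 and |G| = 36.
By Lagrange, [G : H] = |G|/|H| = 36/9 = 4.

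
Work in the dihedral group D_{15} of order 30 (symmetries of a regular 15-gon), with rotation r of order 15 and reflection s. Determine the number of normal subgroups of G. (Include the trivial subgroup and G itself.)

G has 28 subgroups. Checking conjugation-invariance by order — order 1: 1/1 normal; order 2: 0/15 normal; order 3: 1/1 normal; order 5: 1/1 normal; order 6: 0/5 normal; order 10: 0/3 normal; order 15: 1/1 normal; order 30: 1/1 normal.
Total normal subgroups: 5.

5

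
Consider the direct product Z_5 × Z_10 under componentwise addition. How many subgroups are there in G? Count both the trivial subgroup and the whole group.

16

|G| = 50, so by Lagrange every subgroup order divides 50. Divisors: 1, 2, 5, 10, 25, 50.
Subgroups by order — order 1: 1; order 2: 1; order 5: 6; order 10: 6; order 25: 1; order 50: 1.
Total: 1 + 1 + 6 + 6 + 1 + 1 = 16.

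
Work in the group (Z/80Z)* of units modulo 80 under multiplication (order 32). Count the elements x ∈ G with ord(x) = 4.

24

Enumerating element orders in G gives 24 elements of order 4.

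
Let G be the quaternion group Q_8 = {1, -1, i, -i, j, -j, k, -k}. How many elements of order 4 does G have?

The elements of order 4 are: i, -i, j, -j, k, -k.
That's 6.

6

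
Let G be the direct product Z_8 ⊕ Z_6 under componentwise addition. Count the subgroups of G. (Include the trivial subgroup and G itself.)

22

|G| = 48, so by Lagrange every subgroup order divides 48. Divisors: 1, 2, 3, 4, 6, 8, 12, 16, 24, 48.
Subgroups by order — order 1: 1; order 2: 3; order 3: 1; order 4: 3; order 6: 3; order 8: 3; order 12: 3; order 16: 1; order 24: 3; order 48: 1.
Total: 1 + 3 + 1 + 3 + 3 + 3 + 3 + 1 + 3 + 1 = 22.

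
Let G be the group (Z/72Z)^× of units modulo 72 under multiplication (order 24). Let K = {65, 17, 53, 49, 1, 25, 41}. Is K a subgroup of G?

No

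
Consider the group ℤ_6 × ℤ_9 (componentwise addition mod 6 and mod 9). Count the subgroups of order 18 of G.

4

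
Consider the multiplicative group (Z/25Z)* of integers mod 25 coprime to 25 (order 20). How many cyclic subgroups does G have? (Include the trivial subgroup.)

Group the elements of G by the cyclic subgroup they generate; each cyclic subgroup of order d accounts for φ(d) elements.
Cyclic subgroups by order — order 1: 1; order 2: 1; order 4: 1; order 5: 1; order 10: 1; order 20: 1.
Total: 6.

6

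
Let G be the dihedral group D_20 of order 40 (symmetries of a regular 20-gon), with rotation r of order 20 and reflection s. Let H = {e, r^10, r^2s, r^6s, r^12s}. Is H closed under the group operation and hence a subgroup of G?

No

Closure fails: r^12s · r^6s = r^6 ∉ H. So H is not a subgroup.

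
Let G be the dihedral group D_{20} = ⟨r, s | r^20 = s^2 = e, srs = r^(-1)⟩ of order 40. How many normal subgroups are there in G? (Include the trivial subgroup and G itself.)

9

G has 48 subgroups. Checking conjugation-invariance by order — order 1: 1/1 normal; order 2: 1/21 normal; order 4: 1/11 normal; order 5: 1/1 normal; order 8: 0/5 normal; order 10: 1/5 normal; order 20: 3/3 normal; order 40: 1/1 normal.
Total normal subgroups: 9.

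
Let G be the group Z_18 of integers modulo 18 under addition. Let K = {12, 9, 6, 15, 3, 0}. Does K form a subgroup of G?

|K| = 6 divides |G| = 18, consistent with Lagrange.
K contains the identity, every element's inverse is in K, and K is closed under +: it is a subgroup.
In fact K = ⟨3⟩.

Yes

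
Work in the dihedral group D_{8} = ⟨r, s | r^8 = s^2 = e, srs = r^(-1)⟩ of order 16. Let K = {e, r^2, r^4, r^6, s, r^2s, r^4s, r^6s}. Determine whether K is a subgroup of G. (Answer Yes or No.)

|K| = 8 divides |G| = 16, consistent with Lagrange.
K contains the identity, every element's inverse is in K, and K is closed under ·: it is a subgroup.

Yes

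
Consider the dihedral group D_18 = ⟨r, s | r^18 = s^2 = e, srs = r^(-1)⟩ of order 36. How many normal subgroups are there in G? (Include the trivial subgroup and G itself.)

G has 45 subgroups. Checking conjugation-invariance by order — order 1: 1/1 normal; order 2: 1/19 normal; order 3: 1/1 normal; order 4: 0/9 normal; order 6: 1/7 normal; order 9: 1/1 normal; order 12: 0/3 normal; order 18: 3/3 normal; order 36: 1/1 normal.
Total normal subgroups: 9.

9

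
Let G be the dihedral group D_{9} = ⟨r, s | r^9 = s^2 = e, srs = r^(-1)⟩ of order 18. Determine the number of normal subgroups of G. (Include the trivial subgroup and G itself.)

G has 16 subgroups. Checking conjugation-invariance by order — order 1: 1/1 normal; order 2: 0/9 normal; order 3: 1/1 normal; order 6: 0/3 normal; order 9: 1/1 normal; order 18: 1/1 normal.
Total normal subgroups: 4.

4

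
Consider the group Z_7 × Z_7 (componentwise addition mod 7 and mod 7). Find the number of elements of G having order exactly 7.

An element (a,b) has order lcm(ord(a), ord(b)); count pairs with lcm equal to 7.
Enumerating gives 48 such elements.

48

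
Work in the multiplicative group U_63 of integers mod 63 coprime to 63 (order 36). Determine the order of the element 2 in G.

Compute successive powers of 2 mod 63: 2, 4, 8, 16, 32, 1; 2^6 ≡ 1 (mod 63).
So |⟨2⟩| = 6.

6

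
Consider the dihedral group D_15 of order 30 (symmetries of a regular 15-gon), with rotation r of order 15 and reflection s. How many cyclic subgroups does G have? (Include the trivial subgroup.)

19

Each element a generates a cyclic subgroup ⟨a⟩; distinct elements may generate the same one (a cyclic group of order d has φ(d) generators).
Cyclic subgroups by order — order 1: 1; order 2: 15; order 3: 1; order 5: 1; order 15: 1.
Total: 19.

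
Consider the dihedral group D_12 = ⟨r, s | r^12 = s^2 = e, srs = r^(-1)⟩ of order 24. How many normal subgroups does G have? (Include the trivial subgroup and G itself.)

G has 34 subgroups. Checking conjugation-invariance by order — order 1: 1/1 normal; order 2: 1/13 normal; order 3: 1/1 normal; order 4: 1/7 normal; order 6: 1/5 normal; order 8: 0/3 normal; order 12: 3/3 normal; order 24: 1/1 normal.
Total normal subgroups: 9.

9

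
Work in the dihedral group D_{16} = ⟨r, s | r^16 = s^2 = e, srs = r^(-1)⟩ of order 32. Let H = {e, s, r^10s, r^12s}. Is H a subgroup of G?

No

Closure fails: s · r^12s = r^4 ∉ H. So H is not a subgroup.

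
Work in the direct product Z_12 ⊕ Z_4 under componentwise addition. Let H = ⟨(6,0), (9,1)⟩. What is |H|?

8

|⟨(6,0)⟩| = 2 and |⟨(9,1)⟩| = 4, so |H| is a multiple of lcm(2, 4) = 4 and divides |G| = 48.
Closing under the operation: H = {(0,0), (0,2), (3,1), (3,3), (6,0), (6,2), (9,1), (9,3)}, so |H| = 8.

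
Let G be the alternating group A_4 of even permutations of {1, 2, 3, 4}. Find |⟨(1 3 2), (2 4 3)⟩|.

12

|⟨(1 3 2)⟩| = 3 and |⟨(2 4 3)⟩| = 3, so |H| is a multiple of lcm(3, 3) = 3 and divides |G| = 12.
Closing {(1 3 2), (2 4 3)} under the group operation gives all of G, so |H| = 12.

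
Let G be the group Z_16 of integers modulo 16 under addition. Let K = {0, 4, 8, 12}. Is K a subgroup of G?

|K| = 4 divides |G| = 16, consistent with Lagrange.
K contains the identity, every element's inverse is in K, and K is closed under +: it is a subgroup.
In fact K = ⟨4⟩.

Yes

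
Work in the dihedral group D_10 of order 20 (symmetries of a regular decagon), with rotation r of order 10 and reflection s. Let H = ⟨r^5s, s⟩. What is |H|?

4

|⟨r^5s⟩| = 2 and |⟨s⟩| = 2, so |H| is a multiple of lcm(2, 2) = 2 and divides |G| = 20.
Closing under the operation: H = {e, r^5, s, r^5s}, so |H| = 4.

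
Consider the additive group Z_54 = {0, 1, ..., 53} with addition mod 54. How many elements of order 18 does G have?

In a cyclic group of order 54, the number of elements of order d (for d | 54) is φ(d).
φ(18) = 6.

6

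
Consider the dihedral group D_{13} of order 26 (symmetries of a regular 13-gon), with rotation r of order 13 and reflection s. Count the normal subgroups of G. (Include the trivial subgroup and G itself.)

3

G has 16 subgroups. Checking conjugation-invariance by order — order 1: 1/1 normal; order 2: 0/13 normal; order 13: 1/1 normal; order 26: 1/1 normal.
Total normal subgroups: 3.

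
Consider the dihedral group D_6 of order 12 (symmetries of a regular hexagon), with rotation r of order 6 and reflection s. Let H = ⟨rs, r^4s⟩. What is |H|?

4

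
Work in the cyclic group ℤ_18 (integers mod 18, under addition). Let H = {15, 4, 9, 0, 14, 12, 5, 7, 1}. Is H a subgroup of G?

No

1 ∈ H but its inverse 17 ∉ H, so H is not a subgroup.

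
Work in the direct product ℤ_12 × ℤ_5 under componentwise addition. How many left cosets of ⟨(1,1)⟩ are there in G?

|⟨(1,1)⟩| = 60 and |G| = 60.
By Lagrange, [G : H] = |G|/|H| = 60/60 = 1.

1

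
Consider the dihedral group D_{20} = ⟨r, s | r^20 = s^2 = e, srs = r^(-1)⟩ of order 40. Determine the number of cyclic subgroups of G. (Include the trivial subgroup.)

26

Group the elements of G by the cyclic subgroup they generate; each cyclic subgroup of order d accounts for φ(d) elements.
Cyclic subgroups by order — order 1: 1; order 2: 21; order 4: 1; order 5: 1; order 10: 1; order 20: 1.
Total: 26.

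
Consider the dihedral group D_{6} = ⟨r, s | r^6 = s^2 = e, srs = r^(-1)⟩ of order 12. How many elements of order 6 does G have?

2

The elements of order 6 are: r, r^5.
That's 2.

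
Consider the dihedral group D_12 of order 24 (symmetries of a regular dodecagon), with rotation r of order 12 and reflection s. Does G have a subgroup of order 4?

Yes

4 | 24. A subgroup of order 4 is {e, r^6, r^4s, r^10s}.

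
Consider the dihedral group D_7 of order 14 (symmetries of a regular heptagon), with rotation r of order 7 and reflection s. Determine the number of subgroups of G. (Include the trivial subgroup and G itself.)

|G| = 14, so by Lagrange every subgroup order divides 14. Divisors: 1, 2, 7, 14.
Subgroups by order — order 1: 1; order 2: 7; order 7: 1; order 14: 1.
Total: 1 + 7 + 1 + 1 = 10.

10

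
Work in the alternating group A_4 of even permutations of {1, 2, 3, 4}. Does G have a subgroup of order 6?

6 | 12, so Lagrange does not rule it out; but checking all subgroups of G, none has order 6.
(A_4 is the standard example that the converse of Lagrange fails.)

No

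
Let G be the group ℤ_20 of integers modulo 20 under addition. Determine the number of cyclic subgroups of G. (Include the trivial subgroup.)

6

Each element a generates a cyclic subgroup ⟨a⟩; distinct elements may generate the same one (a cyclic group of order d has φ(d) generators).
Cyclic subgroups by order — order 1: 1; order 2: 1; order 4: 1; order 5: 1; order 10: 1; order 20: 1.
Total: 6.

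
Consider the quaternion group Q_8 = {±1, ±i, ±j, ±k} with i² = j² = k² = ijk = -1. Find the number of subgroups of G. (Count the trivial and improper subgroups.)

6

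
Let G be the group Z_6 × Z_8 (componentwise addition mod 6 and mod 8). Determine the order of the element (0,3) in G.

8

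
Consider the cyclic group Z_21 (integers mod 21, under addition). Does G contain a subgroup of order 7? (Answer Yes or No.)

Yes

7 | 21. A subgroup of order 7 is {0, 3, 6, 9, 12, 15, 18}.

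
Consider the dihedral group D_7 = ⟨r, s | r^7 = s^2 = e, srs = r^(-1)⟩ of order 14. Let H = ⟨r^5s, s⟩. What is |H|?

14

|⟨r^5s⟩| = 2 and |⟨s⟩| = 2, so |H| is a multiple of lcm(2, 2) = 2 and divides |G| = 14.
Closing {r^5s, s} under the group operation gives all of G, so |H| = 14.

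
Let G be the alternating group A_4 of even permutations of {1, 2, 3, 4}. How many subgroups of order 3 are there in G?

4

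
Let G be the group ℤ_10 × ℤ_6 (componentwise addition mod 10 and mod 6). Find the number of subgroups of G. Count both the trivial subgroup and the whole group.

|G| = 60, so by Lagrange every subgroup order divides 60. Divisors: 1, 2, 3, 4, 5, 6, 10, 12, 15, 20, 30, 60.
Subgroups by order — order 1: 1; order 2: 3; order 3: 1; order 4: 1; order 5: 1; order 6: 3; order 10: 3; order 12: 1; order 15: 1; order 20: 1; order 30: 3; order 60: 1.
Total: 1 + 3 + 1 + 1 + 1 + 3 + 3 + 1 + 1 + 1 + 3 + 1 = 20.

20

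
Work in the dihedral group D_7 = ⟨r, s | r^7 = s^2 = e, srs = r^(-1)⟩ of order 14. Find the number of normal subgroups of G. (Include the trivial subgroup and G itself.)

G has 10 subgroups. Checking conjugation-invariance by order — order 1: 1/1 normal; order 2: 0/7 normal; order 7: 1/1 normal; order 14: 1/1 normal.
Total normal subgroups: 3.

3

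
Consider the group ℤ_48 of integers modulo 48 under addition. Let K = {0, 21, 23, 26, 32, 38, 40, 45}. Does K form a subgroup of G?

No

32 ∈ K but its inverse 16 ∉ K, so K is not a subgroup.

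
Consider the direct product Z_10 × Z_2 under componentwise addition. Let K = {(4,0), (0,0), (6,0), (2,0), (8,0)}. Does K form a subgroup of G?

Yes

|K| = 5 divides |G| = 20, consistent with Lagrange.
K contains the identity, every element's inverse is in K, and K is closed under +: it is a subgroup.
In fact K = ⟨(4,0)⟩.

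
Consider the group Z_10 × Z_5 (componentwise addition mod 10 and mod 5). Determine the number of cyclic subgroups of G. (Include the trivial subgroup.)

14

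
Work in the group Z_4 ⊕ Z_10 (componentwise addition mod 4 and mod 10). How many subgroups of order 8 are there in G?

1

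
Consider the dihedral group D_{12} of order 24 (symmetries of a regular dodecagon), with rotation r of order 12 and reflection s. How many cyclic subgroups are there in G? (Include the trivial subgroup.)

Each element a generates a cyclic subgroup ⟨a⟩; distinct elements may generate the same one (a cyclic group of order d has φ(d) generators).
Cyclic subgroups by order — order 1: 1; order 2: 13; order 3: 1; order 4: 1; order 6: 1; order 12: 1.
Total: 18.

18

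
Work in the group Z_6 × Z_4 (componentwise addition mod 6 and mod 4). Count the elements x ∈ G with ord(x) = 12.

An element (a,b) has order lcm(ord(a), ord(b)); count pairs with lcm equal to 12.
Enumerating gives 8 such elements.

8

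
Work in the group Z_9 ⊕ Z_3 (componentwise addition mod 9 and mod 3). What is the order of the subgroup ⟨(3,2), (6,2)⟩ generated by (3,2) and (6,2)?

|⟨(3,2)⟩| = 3 and |⟨(6,2)⟩| = 3, so |H| is a multiple of lcm(3, 3) = 3 and divides |G| = 27.
Closing under the operation: H = {(0,0), (0,1), (0,2), (3,0), (3,1), (3,2), (6,0), (6,1), (6,2)}, so |H| = 9.

9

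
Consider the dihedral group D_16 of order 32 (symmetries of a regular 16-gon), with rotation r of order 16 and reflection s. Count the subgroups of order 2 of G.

|G| = 32 and 2 | 32, so subgroups of order 2 are possible by Lagrange.
The subgroups of order 2 are: {e, r^10s}; {e, r^11s}; {e, r^12s}; {e, r^13s}; … (17 in all).
So G has 17 subgroups of order 2.

17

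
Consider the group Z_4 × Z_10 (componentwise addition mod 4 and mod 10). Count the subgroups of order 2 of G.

|G| = 40 and 2 | 40, so subgroups of order 2 are possible by Lagrange.
The subgroups of order 2 are: {(0,0), (0,5)}; {(0,0), (2,0)}; {(0,0), (2,5)}.
So G has 3 subgroups of order 2.

3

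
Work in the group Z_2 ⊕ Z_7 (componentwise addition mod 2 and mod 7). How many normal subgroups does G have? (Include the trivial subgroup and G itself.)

4

G is abelian, so every subgroup is normal.
G has 4 subgroups in total, hence 4 normal subgroups.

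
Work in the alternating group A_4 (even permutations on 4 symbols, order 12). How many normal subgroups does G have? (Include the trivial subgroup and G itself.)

G has 10 subgroups. Checking conjugation-invariance by order — order 1: 1/1 normal; order 2: 0/3 normal; order 3: 0/4 normal; order 4: 1/1 normal; order 12: 1/1 normal.
Total normal subgroups: 3.

3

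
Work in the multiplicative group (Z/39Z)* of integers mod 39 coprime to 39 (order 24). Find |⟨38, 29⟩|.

12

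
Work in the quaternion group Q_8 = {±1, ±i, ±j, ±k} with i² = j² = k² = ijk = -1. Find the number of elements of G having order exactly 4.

6

The elements of order 4 are: i, -i, j, -j, k, -k.
That's 6.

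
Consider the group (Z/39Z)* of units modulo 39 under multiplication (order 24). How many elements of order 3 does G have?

2

The elements of order 3 are: 16, 22.
That's 2.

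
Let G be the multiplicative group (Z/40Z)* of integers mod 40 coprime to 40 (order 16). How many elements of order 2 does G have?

The elements of order 2 are: 9, 11, 19, 21, 29, 31, 39.
That's 7.

7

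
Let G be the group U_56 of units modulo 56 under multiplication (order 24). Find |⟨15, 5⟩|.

|⟨15⟩| = 2 and |⟨5⟩| = 6, so |H| is a multiple of lcm(2, 6) = 6 and divides |G| = 24.
Closing under the operation: H = {1, 3, 5, 9, 13, 15, 19, 23, 25, 27, 39, 45}, so |H| = 12.

12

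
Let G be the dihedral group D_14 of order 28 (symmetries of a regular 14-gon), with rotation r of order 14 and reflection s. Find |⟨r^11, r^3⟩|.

|⟨r^11⟩| = 14 and |⟨r^3⟩| = 14, so |H| is a multiple of lcm(14, 14) = 14 and divides |G| = 28.
Closing under the operation: H = {e, r, r^2, r^3, r^4, r^5, r^6, r^7, r^8, r^9, r^10, r^11, r^12, r^13}, so |H| = 14.

14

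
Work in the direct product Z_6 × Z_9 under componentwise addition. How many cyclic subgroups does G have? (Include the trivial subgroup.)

Each element a generates a cyclic subgroup ⟨a⟩; distinct elements may generate the same one (a cyclic group of order d has φ(d) generators).
Cyclic subgroups by order — order 1: 1; order 2: 1; order 3: 4; order 6: 4; order 9: 3; order 18: 3.
Total: 16.

16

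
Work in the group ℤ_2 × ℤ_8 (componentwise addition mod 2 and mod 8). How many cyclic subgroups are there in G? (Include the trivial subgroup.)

8

Each element a generates a cyclic subgroup ⟨a⟩; distinct elements may generate the same one (a cyclic group of order d has φ(d) generators).
Cyclic subgroups by order — order 1: 1; order 2: 3; order 4: 2; order 8: 2.
Total: 8.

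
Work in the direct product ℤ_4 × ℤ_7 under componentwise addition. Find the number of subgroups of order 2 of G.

1

|G| = 28 and 2 | 28, so subgroups of order 2 are possible by Lagrange.
The subgroups of order 2 are: {(0,0), (2,0)}.
So G has 1 subgroup of order 2.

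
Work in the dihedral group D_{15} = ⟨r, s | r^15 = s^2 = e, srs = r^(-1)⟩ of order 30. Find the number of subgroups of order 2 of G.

|G| = 30 and 2 | 30, so subgroups of order 2 are possible by Lagrange.
The subgroups of order 2 are: {e, r^10s}; {e, r^11s}; {e, r^12s}; {e, r^13s}; … (15 in all).
So G has 15 subgroups of order 2.

15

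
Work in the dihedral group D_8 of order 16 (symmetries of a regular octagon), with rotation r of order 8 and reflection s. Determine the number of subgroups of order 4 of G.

|G| = 16 and 4 | 16, so subgroups of order 4 are possible by Lagrange.
The subgroups of order 4 are: {e, r^2, r^4, r^6}; {e, r^4, r^2s, r^6s}; {e, r^4, r^3s, r^7s}; {e, r^4, s, r^4s}; … (5 in all).
So G has 5 subgroups of order 4.

5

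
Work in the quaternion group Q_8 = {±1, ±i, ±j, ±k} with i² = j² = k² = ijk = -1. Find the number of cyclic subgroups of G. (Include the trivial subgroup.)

Each element a generates a cyclic subgroup ⟨a⟩; distinct elements may generate the same one (a cyclic group of order d has φ(d) generators).
Cyclic subgroups by order — order 1: 1; order 2: 1; order 4: 3.
Total: 5.

5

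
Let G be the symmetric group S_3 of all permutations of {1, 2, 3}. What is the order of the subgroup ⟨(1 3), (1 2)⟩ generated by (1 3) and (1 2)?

6

|⟨(1 3)⟩| = 2 and |⟨(1 2)⟩| = 2, so |H| is a multiple of lcm(2, 2) = 2 and divides |G| = 6.
Closing {(1 3), (1 2)} under the group operation gives all of G, so |H| = 6.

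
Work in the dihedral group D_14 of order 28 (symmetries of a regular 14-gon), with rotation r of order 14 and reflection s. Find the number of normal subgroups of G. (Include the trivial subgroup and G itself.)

G has 28 subgroups. Checking conjugation-invariance by order — order 1: 1/1 normal; order 2: 1/15 normal; order 4: 0/7 normal; order 7: 1/1 normal; order 14: 3/3 normal; order 28: 1/1 normal.
Total normal subgroups: 7.

7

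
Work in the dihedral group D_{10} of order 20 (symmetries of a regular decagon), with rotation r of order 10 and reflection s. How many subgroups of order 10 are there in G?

3

|G| = 20 and 10 | 20, so subgroups of order 10 are possible by Lagrange.
The subgroups of order 10 are: {e, r, r^2, r^3, r^4, r^5, r^6, r^7, r^8, r^9}; {e, r^2, r^4, r^6, r^8, s, r^2s, r^4s, r^6s, r^8s}; {e, r^2, r^4, r^6, r^8, rs, r^3s, r^5s, r^7s, r^9s}.
So G has 3 subgroups of order 10.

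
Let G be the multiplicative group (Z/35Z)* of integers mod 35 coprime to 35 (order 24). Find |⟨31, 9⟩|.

12

|⟨31⟩| = 6 and |⟨9⟩| = 6, so |H| is a multiple of lcm(6, 6) = 6 and divides |G| = 24.
Closing under the operation: H = {1, 4, 6, 9, 11, 16, 19, 24, 26, 29, 31, 34}, so |H| = 12.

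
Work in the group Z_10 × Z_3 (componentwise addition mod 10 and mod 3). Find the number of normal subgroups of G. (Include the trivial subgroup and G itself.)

G is abelian, so every subgroup is normal.
G has 8 subgroups in total, hence 8 normal subgroups.

8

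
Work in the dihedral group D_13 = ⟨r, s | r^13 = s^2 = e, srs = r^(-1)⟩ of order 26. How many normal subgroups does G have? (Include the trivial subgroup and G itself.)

G has 16 subgroups. Checking conjugation-invariance by order — order 1: 1/1 normal; order 2: 0/13 normal; order 13: 1/1 normal; order 26: 1/1 normal.
Total normal subgroups: 3.

3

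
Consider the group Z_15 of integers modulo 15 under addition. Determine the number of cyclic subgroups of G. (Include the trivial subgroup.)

A cyclic subgroup of order d is generated by each of its φ(d) elements of order d, so the cyclic subgroups of order d number (#elements of order d)/φ(d).
Cyclic subgroups by order — order 1: 1; order 3: 1; order 5: 1; order 15: 1.
Total: 4.

4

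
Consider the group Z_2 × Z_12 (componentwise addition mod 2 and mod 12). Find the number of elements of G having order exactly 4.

An element (a,b) has order lcm(ord(a), ord(b)); count pairs with lcm equal to 4.
Enumerating gives 4 such elements.

4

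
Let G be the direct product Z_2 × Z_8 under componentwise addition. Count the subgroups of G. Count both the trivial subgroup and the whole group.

|G| = 16, so by Lagrange every subgroup order divides 16. Divisors: 1, 2, 4, 8, 16.
Subgroups by order — order 1: 1; order 2: 3; order 4: 3; order 8: 3; order 16: 1.
Total: 1 + 3 + 3 + 3 + 1 = 11.

11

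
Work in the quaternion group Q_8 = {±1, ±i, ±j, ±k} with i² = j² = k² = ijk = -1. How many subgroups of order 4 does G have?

|G| = 8 and 4 | 8, so subgroups of order 4 are possible by Lagrange.
The subgroups of order 4 are: {1, -1, i, -i}; {1, -1, j, -j}; {1, -1, k, -k}.
So G has 3 subgroups of order 4.

3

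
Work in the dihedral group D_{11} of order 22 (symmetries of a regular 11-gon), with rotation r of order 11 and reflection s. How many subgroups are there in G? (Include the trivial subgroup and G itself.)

|G| = 22, so by Lagrange every subgroup order divides 22. Divisors: 1, 2, 11, 22.
Subgroups by order — order 1: 1; order 2: 11; order 11: 1; order 22: 1.
Total: 1 + 11 + 1 + 1 = 14.

14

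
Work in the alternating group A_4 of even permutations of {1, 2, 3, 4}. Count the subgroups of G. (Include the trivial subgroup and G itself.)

10

|G| = 12, so by Lagrange every subgroup order divides 12. Divisors: 1, 2, 3, 4, 6, 12.
Subgroups by order — order 1: 1; order 2: 3; order 3: 4; order 4: 1; order 6: 0; order 12: 1.
Total: 1 + 3 + 4 + 1 + 0 + 1 = 10.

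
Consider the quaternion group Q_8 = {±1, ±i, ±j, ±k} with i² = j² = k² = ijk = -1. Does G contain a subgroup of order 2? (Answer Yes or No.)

Yes

2 | 8. A subgroup of order 2 is {1, -1}.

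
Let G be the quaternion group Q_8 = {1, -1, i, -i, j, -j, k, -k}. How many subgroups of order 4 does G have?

|G| = 8 and 4 | 8, so subgroups of order 4 are possible by Lagrange.
The subgroups of order 4 are: {1, -1, i, -i}; {1, -1, j, -j}; {1, -1, k, -k}.
So G has 3 subgroups of order 4.

3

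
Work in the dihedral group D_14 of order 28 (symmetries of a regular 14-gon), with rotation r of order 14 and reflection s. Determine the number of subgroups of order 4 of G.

7

|G| = 28 and 4 | 28, so subgroups of order 4 are possible by Lagrange.
The subgroups of order 4 are: {e, r^7, r^3s, r^10s}; {e, r^7, r^4s, r^11s}; {e, r^7, r^5s, r^12s}; {e, r^7, r^6s, r^13s}; … (7 in all).
So G has 7 subgroups of order 4.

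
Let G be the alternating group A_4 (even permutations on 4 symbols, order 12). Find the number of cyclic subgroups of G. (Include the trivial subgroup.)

8

A cyclic subgroup of order d is generated by each of its φ(d) elements of order d, so the cyclic subgroups of order d number (#elements of order d)/φ(d).
Cyclic subgroups by order — order 1: 1; order 2: 3; order 3: 4.
Total: 8.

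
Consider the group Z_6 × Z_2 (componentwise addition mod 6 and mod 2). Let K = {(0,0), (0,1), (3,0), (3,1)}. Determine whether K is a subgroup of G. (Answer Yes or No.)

|K| = 4 divides |G| = 12, consistent with Lagrange.
K contains the identity, every element's inverse is in K, and K is closed under +: it is a subgroup.

Yes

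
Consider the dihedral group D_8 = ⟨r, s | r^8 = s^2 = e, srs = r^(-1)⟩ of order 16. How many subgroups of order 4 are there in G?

|G| = 16 and 4 | 16, so subgroups of order 4 are possible by Lagrange.
The subgroups of order 4 are: {e, r^2, r^4, r^6}; {e, r^4, r^2s, r^6s}; {e, r^4, r^3s, r^7s}; {e, r^4, s, r^4s}; … (5 in all).
So G has 5 subgroups of order 4.

5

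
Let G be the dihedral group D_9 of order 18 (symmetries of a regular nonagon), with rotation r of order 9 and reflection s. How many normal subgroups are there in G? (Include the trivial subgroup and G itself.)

G has 16 subgroups. Checking conjugation-invariance by order — order 1: 1/1 normal; order 2: 0/9 normal; order 3: 1/1 normal; order 6: 0/3 normal; order 9: 1/1 normal; order 18: 1/1 normal.
Total normal subgroups: 4.

4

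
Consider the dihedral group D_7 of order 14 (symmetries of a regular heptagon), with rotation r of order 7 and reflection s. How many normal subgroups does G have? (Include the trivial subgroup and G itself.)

3

G has 10 subgroups. Checking conjugation-invariance by order — order 1: 1/1 normal; order 2: 0/7 normal; order 7: 1/1 normal; order 14: 1/1 normal.
Total normal subgroups: 3.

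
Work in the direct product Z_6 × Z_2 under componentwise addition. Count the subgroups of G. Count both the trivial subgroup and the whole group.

10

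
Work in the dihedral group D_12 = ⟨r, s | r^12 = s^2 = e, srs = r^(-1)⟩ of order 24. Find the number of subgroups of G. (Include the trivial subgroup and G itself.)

|G| = 24, so by Lagrange every subgroup order divides 24. Divisors: 1, 2, 3, 4, 6, 8, 12, 24.
Subgroups by order — order 1: 1; order 2: 13; order 3: 1; order 4: 7; order 6: 5; order 8: 3; order 12: 3; order 24: 1.
Total: 1 + 13 + 1 + 7 + 5 + 3 + 3 + 1 = 34.

34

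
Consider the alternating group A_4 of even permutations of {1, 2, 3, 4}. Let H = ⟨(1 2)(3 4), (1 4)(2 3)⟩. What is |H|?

4

|⟨(1 2)(3 4)⟩| = 2 and |⟨(1 4)(2 3)⟩| = 2, so |H| is a multiple of lcm(2, 2) = 2 and divides |G| = 12.
Closing under the operation: H = {e, (1 2)(3 4), (1 3)(2 4), (1 4)(2 3)}, so |H| = 4.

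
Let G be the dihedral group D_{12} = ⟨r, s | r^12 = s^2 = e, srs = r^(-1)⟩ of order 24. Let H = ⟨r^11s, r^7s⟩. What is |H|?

|⟨r^11s⟩| = 2 and |⟨r^7s⟩| = 2, so |H| is a multiple of lcm(2, 2) = 2 and divides |G| = 24.
Closing under the operation: H = {e, r^4, r^8, r^3s, r^7s, r^11s}, so |H| = 6.

6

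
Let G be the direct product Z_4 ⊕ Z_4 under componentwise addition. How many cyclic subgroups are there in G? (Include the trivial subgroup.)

10

Group the elements of G by the cyclic subgroup they generate; each cyclic subgroup of order d accounts for φ(d) elements.
Cyclic subgroups by order — order 1: 1; order 2: 3; order 4: 6.
Total: 10.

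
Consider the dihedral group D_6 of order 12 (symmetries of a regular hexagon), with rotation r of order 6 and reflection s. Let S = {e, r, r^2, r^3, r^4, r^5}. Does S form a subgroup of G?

Yes

|S| = 6 divides |G| = 12, consistent with Lagrange.
S contains the identity, every element's inverse is in S, and S is closed under ·: it is a subgroup.
In fact S = ⟨r^5⟩.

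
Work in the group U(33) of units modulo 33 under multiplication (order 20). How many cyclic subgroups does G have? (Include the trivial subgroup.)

Each element a generates a cyclic subgroup ⟨a⟩; distinct elements may generate the same one (a cyclic group of order d has φ(d) generators).
Cyclic subgroups by order — order 1: 1; order 2: 3; order 5: 1; order 10: 3.
Total: 8.

8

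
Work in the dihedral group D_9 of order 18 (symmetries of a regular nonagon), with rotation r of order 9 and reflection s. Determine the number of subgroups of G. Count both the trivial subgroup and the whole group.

|G| = 18, so by Lagrange every subgroup order divides 18. Divisors: 1, 2, 3, 6, 9, 18.
Subgroups by order — order 1: 1; order 2: 9; order 3: 1; order 6: 3; order 9: 1; order 18: 1.
Total: 1 + 9 + 1 + 3 + 1 + 1 = 16.

16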